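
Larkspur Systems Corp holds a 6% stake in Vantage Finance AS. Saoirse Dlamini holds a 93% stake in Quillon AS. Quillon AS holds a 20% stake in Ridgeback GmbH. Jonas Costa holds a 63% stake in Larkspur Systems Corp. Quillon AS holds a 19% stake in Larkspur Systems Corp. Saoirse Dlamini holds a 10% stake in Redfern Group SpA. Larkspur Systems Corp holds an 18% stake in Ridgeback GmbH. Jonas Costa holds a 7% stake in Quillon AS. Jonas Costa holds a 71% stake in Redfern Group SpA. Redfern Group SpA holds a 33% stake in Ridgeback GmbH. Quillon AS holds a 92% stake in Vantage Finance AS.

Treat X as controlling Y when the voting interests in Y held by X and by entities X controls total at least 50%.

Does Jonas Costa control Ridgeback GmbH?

Jonas holds 71% of Redfern, so Jonas controls Redfern.
Jonas holds 63% of Larkspur, so Jonas controls Larkspur.
Larkspur and Redfern together hold 18% + 33% = 51% of Ridgeback, so Jonas controls Ridgeback.

Yes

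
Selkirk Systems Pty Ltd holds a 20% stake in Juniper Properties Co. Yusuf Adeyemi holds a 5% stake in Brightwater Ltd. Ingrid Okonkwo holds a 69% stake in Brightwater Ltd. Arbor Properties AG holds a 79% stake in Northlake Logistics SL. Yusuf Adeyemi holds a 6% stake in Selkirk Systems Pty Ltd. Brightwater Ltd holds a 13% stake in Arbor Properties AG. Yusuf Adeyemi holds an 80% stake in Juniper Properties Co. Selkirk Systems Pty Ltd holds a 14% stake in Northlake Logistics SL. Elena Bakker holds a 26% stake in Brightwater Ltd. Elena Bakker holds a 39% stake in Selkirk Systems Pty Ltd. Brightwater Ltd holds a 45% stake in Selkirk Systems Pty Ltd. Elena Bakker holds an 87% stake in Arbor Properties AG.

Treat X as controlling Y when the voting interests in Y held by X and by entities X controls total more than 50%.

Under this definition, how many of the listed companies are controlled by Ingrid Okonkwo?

1

Ingrid holds 69% of Brightwater, so Ingrid controls Brightwater.
No other company's threshold is met.
Ingrid controls 1 company.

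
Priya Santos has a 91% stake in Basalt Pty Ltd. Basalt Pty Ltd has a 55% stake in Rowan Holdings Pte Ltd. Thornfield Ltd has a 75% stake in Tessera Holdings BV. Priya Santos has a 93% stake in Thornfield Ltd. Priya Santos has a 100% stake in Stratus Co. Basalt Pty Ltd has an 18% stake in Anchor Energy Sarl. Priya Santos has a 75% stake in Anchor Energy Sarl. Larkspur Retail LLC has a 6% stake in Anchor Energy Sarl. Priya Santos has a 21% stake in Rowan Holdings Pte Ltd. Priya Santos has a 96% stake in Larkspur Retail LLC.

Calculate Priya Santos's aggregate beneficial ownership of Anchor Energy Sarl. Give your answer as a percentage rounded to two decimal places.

97.14%

Priya reaches Anchor along 3 paths.
Direct stake: 75% = 75%.
Via Larkspur: 96% × 6% = 5.76%.
Via Basalt: 91% × 18% = 16.38%.
Total: 75% + 5.76% + 16.38% = 97.14%.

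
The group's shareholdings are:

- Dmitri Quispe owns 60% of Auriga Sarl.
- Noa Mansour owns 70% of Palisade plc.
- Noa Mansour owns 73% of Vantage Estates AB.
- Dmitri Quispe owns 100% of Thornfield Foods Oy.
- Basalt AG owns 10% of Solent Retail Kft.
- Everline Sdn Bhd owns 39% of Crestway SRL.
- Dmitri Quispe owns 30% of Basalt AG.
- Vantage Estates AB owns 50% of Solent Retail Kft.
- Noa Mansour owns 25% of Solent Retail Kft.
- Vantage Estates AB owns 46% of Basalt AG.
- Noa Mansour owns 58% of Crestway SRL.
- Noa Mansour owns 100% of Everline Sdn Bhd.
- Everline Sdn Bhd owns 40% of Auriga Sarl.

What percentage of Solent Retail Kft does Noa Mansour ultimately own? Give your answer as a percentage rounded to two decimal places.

Noa reaches Solent along 3 paths.
Direct stake: 25% = 25%.
Via Vantage → Basalt: 73% × 46% × 10% = 3.358%.
Via Vantage: 73% × 50% = 36.5%.
Total: 25% + 3.358% + 36.5% = 64.858%.
Rounded: 64.86%.

64.86%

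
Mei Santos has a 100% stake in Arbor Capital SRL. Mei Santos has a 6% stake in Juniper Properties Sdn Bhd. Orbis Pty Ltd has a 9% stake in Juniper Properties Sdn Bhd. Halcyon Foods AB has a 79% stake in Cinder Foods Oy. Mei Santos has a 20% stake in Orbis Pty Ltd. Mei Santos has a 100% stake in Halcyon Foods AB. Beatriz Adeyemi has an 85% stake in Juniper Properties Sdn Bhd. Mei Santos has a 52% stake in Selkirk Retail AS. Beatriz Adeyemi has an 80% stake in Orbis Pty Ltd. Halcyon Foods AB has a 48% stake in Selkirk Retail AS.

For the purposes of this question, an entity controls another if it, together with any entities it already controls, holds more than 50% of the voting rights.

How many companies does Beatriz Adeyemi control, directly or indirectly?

Beatriz holds 80% of Orbis, so Beatriz controls Orbis.
Orbis and Beatriz together hold 9% + 85% = 94% of Juniper, so Beatriz controls Juniper.
No other company's threshold is met.
Beatriz controls 2 companies.

2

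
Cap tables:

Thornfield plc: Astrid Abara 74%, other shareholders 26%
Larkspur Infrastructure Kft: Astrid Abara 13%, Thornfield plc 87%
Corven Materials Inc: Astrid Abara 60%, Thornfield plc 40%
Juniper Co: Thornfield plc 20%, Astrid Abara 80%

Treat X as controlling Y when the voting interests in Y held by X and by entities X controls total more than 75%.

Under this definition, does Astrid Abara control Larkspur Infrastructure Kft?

No

Astrid holds 80% of Juniper, so Astrid controls Juniper.
In Larkspur, Astrid's side holds only 13%, not > 75%.
So Astrid does not control Larkspur.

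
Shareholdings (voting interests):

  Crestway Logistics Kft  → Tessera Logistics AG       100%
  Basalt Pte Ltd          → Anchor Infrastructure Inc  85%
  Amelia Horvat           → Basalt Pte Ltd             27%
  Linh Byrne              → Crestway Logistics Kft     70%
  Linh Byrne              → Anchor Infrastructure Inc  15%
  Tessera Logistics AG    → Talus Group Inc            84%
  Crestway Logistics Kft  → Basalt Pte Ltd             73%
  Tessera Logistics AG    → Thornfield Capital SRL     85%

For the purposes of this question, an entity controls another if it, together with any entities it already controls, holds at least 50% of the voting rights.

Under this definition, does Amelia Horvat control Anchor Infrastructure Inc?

No

Amelia's largest direct stake is 27% in Basalt, which does not meet the threshold, so Amelia controls no company.
Neither Amelia nor any entity Amelia controls holds any voting interest in Anchor.
So Amelia does not control Anchor.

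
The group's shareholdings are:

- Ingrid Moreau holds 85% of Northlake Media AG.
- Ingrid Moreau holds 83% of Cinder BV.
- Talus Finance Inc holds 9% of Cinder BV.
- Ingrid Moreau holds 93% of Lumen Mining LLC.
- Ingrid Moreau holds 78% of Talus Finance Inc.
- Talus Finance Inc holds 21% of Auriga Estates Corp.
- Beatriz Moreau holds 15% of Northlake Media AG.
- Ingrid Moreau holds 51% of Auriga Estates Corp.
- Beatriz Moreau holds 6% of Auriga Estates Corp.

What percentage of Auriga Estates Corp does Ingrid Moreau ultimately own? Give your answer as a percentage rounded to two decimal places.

Ingrid reaches Auriga along 2 paths.
Via Talus: 78% × 21% = 16.38%.
Direct stake: 51% = 51%.
Total: 16.38% + 51% = 67.38%.

67.38%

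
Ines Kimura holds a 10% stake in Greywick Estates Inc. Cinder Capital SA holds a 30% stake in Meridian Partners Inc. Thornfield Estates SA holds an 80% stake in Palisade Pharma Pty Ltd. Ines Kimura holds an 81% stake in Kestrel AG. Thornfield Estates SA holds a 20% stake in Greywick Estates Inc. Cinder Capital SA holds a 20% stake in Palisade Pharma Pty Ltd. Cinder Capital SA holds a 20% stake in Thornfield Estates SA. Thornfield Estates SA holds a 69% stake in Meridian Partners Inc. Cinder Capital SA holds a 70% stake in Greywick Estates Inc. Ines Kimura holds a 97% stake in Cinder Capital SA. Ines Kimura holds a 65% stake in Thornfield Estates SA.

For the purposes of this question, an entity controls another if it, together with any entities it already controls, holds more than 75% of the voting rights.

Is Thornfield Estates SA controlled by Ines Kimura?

Ines holds 97% of Cinder, so Ines controls Cinder.
Ines and Cinder together hold 65% + 20% = 85% of Thornfield, so Ines controls Thornfield.

Yes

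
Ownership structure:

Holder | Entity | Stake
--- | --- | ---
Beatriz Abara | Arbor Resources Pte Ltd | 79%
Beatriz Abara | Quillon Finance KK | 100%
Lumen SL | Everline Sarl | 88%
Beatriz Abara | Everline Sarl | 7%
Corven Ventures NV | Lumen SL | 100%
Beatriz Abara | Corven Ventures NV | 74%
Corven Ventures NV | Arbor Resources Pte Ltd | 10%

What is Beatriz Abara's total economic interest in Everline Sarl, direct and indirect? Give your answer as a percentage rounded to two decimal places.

Beatriz reaches Everline along 2 paths.
Direct stake: 7% = 7%.
Via Corven → Lumen: 74% × 100% × 88% = 65.12%.
Total: 7% + 65.12% = 72.12%.

72.12%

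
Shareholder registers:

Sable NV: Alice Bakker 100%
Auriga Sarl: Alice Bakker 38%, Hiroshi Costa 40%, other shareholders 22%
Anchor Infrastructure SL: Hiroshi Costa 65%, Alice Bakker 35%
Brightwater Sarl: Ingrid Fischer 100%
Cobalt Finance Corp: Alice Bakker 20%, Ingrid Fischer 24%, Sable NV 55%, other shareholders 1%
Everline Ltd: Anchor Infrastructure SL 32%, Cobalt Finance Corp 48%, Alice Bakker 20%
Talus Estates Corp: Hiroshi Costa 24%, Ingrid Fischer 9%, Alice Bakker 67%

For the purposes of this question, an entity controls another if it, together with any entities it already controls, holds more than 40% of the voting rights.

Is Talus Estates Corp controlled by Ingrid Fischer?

Ingrid holds 100% of Brightwater, so Ingrid controls Brightwater.
In Talus, Ingrid's side holds only 9%, not > 40%.
So Ingrid does not control Talus.

No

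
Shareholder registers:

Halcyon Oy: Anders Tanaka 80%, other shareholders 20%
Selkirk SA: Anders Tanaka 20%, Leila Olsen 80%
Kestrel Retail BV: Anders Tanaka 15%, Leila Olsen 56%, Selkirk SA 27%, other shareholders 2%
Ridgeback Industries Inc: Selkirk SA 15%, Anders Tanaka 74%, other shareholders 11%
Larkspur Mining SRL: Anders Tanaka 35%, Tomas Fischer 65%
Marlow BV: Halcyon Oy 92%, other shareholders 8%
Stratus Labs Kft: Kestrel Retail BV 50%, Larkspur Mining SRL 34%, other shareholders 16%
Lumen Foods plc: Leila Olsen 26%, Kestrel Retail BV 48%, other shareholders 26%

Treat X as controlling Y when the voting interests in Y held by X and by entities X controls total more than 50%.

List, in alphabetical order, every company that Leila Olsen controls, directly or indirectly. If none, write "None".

Kestrel Retail BV, Lumen Foods plc, Selkirk SA

Leila holds 80% of Selkirk, so Leila controls Selkirk.
Leila and Selkirk together hold 56% + 27% = 83% of Kestrel, so Leila controls Kestrel.
Leila and Kestrel together hold 26% + 48% = 74% of Lumen, so Leila controls Lumen.
No other company's threshold is met.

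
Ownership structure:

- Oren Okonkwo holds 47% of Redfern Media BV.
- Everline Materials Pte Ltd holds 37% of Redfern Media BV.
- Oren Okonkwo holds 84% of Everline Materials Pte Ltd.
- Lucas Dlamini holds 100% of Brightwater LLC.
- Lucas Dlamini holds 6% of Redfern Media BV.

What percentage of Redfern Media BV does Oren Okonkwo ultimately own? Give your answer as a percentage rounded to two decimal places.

Oren reaches Redfern along 2 paths.
Direct stake: 47% = 47%.
Via Everline: 84% × 37% = 31.08%.
Total: 47% + 31.08% = 78.08%.

78.08%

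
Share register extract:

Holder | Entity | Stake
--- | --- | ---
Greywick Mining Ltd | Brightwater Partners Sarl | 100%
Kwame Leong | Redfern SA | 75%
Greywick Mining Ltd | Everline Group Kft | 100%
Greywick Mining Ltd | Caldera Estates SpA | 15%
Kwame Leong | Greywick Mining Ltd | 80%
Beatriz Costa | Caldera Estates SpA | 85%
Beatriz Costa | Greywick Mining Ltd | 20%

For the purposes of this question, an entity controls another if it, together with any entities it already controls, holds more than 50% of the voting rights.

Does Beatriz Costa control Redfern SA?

No

Beatriz holds 85% of Caldera, so Beatriz controls Caldera.
Neither Beatriz nor any entity Beatriz controls holds any voting interest in Redfern.
So Beatriz does not control Redfern.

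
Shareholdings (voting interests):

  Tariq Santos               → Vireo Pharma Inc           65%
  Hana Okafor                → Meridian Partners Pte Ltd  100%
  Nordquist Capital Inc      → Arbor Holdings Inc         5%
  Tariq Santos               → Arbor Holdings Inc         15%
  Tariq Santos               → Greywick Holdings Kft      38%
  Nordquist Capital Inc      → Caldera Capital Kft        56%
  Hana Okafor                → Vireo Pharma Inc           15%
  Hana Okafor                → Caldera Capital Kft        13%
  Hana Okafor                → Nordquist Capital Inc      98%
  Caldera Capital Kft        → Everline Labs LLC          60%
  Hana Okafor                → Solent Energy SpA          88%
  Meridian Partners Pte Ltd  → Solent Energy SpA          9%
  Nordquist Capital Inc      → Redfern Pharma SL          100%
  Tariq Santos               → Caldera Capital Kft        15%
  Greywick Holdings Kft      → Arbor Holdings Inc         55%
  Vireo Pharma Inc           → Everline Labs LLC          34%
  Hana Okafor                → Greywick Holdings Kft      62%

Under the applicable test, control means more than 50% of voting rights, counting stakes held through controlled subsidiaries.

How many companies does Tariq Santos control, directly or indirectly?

Tariq holds 65% of Vireo, so Tariq controls Vireo.
No other company's threshold is met.
Tariq controls 1 company.

1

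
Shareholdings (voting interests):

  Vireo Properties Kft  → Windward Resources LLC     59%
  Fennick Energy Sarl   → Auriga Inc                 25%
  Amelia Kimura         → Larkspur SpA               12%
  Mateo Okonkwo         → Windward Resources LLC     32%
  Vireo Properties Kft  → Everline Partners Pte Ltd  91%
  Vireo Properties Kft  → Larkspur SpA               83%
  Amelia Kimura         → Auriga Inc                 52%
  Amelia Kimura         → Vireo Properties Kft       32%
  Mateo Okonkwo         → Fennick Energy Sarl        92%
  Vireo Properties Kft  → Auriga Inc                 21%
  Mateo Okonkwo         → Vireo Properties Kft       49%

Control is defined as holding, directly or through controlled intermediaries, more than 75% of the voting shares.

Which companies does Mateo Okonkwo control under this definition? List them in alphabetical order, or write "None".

Mateo holds 92% of Fennick, so Mateo controls Fennick.
No other company's threshold is met.

Fennick Energy Sarl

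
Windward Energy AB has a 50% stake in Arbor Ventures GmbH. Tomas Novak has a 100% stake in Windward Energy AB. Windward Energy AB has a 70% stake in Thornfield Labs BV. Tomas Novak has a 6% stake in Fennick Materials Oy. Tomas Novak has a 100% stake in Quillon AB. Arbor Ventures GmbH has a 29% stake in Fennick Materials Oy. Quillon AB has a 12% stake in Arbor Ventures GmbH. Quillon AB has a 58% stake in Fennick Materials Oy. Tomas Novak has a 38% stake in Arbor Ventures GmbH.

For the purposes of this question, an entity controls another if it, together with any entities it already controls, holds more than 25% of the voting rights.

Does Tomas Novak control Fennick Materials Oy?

Yes

Tomas holds 100% of Windward, so Tomas controls Windward.
Tomas holds 100% of Quillon, so Tomas controls Quillon.
Tomas and Quillon and Windward together hold 38% + 12% + 50% = 100% of Arbor, so Tomas controls Arbor.
Arbor and Quillon and Tomas together hold 29% + 58% + 6% = 93% of Fennick, so Tomas controls Fennick.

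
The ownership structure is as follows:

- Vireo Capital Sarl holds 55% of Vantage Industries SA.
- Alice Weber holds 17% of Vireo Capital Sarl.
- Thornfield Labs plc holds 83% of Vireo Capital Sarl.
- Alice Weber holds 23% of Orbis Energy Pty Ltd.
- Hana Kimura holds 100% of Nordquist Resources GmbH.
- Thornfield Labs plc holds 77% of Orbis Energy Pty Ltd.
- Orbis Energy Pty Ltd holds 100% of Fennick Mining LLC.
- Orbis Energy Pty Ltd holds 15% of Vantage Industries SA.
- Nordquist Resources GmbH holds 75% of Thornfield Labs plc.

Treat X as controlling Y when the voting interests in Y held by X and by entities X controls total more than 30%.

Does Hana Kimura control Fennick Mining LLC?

Hana holds 100% of Nordquist, so Hana controls Nordquist.
Nordquist holds 75% of Thornfield, so Hana controls Thornfield.
Thornfield holds 77% of Orbis, so Hana controls Orbis.
Orbis holds 100% of Fennick, so Hana controls Fennick.

Yes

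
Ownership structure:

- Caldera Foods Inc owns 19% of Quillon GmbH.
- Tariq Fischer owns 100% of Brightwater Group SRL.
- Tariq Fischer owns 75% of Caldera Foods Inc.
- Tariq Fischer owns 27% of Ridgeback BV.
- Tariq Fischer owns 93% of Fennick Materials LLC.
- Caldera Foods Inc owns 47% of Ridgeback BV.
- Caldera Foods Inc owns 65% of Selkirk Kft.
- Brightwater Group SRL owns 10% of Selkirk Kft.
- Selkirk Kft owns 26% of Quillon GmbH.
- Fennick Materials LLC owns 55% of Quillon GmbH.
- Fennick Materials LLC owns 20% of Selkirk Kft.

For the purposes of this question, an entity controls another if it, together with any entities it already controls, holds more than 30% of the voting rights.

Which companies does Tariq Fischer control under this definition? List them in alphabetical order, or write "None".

Tariq holds 75% of Caldera, so Tariq controls Caldera.
Tariq holds 100% of Brightwater, so Tariq controls Brightwater.
Tariq holds 93% of Fennick, so Tariq controls Fennick.
Brightwater and Caldera and Fennick together hold 10% + 65% + 20% = 95% of Selkirk, so Tariq controls Selkirk.
Caldera and Tariq together hold 47% + 27% = 74% of Ridgeback, so Tariq controls Ridgeback.
Selkirk and Caldera and Fennick together hold 26% + 19% + 55% = 100% of Quillon, so Tariq controls Quillon.

Brightwater Group SRL, Caldera Foods Inc, Fennick Materials LLC, Quillon GmbH, Ridgeback BV, Selkirk Kft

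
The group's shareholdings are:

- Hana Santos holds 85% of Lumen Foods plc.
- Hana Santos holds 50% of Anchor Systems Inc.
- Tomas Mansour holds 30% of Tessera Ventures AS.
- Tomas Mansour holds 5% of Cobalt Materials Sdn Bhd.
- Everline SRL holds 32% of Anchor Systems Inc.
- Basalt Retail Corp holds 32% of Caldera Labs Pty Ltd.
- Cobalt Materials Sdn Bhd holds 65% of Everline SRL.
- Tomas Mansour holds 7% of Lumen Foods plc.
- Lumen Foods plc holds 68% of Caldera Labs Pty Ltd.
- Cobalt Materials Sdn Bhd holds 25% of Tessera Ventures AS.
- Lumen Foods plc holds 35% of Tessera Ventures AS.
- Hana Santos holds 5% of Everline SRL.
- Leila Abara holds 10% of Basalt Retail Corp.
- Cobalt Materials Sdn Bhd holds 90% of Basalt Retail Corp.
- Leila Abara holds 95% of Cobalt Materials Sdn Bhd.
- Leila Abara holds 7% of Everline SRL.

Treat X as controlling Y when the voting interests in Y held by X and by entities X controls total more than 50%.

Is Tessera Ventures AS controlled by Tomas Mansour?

Tomas's largest direct stake is 30% in Tessera, which does not meet the threshold, so Tomas controls no company.
In Tessera, Tomas's side holds only 30%, not > 50%.
So Tomas does not control Tessera.

No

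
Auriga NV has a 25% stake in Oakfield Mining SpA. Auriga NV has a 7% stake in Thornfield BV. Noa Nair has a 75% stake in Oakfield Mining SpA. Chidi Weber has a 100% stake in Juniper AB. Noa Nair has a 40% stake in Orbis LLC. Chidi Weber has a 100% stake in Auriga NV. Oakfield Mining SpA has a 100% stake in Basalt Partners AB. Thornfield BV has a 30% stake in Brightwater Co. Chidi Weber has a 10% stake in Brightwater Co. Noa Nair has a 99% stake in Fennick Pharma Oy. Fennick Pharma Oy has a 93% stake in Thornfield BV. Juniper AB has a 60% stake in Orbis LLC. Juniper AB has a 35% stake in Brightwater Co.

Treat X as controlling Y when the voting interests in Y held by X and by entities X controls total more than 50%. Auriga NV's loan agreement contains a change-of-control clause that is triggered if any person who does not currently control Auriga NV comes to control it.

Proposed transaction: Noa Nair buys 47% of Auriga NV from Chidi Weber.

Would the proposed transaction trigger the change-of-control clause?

No

The purchase adds only to Noa's holdings (Chidi's stake shrinks), so Noa is the only person who could newly come to control Auriga.
Noa holds 99% of Fennick, so Noa controls Fennick.
Fennick holds 93% of Thornfield, so Noa controls Thornfield.
Noa holds 75% of Oakfield, so Noa controls Oakfield.
Oakfield holds 100% of Basalt, so Noa controls Basalt.
Neither Noa nor any entity Noa controls holds any voting interest in Auriga.
So before the transaction, Noa does not control Auriga.
After the purchase, Noa holds 47% of Auriga directly, and Chidi's stake falls to 53%.
After the transaction, Noa's side holds 47% of Auriga, not > 50%, so Noa still does not control Auriga.
No new person acquires control, so the clause is not triggered.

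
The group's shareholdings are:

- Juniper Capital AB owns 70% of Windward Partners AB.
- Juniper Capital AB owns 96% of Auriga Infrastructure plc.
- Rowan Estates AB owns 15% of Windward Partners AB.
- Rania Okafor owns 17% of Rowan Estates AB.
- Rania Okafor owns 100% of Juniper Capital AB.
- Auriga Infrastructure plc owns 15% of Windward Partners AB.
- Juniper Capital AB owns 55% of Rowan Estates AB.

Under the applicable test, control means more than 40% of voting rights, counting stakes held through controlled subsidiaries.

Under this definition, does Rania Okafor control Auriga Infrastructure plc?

Rania holds 100% of Juniper, so Rania controls Juniper.
Juniper holds 96% of Auriga, so Rania controls Auriga.

Yes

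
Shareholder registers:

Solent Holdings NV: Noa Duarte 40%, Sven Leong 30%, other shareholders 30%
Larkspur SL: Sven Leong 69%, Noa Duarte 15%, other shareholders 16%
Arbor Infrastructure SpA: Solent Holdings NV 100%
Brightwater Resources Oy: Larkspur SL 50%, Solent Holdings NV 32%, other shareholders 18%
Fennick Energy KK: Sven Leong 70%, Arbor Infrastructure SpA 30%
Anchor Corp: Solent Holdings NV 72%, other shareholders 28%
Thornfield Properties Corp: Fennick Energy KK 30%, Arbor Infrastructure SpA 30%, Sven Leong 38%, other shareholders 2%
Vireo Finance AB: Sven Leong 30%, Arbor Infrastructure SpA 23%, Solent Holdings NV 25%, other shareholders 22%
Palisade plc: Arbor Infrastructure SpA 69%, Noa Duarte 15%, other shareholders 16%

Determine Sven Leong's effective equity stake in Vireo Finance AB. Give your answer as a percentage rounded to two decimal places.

Sven reaches Vireo along 3 paths.
Direct stake: 30% = 30%.
Via Solent → Arbor: 30% × 100% × 23% = 6.9%.
Via Solent: 30% × 25% = 7.5%.
Total: 30% + 6.9% + 7.5% = 44.4%.
Rounded: 44.40%.

44.40%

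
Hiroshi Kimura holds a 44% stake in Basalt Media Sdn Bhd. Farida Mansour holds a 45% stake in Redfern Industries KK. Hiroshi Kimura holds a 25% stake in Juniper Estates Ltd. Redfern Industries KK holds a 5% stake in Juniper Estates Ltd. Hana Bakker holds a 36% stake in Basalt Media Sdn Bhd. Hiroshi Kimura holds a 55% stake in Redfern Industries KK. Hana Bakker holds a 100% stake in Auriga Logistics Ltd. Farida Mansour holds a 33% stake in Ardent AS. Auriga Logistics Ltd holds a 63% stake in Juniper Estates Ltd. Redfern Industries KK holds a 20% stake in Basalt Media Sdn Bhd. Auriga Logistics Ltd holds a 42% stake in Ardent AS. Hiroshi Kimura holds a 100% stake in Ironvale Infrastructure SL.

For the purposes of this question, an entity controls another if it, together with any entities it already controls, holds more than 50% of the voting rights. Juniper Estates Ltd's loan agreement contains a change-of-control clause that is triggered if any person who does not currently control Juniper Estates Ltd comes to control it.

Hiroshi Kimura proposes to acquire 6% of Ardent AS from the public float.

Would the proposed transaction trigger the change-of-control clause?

The purchase changes only Hiroshi's holdings, so Hiroshi is the only person who could newly come to control Juniper.
Hiroshi holds 55% of Redfern, so Hiroshi controls Redfern.
Redfern and Hiroshi together hold 20% + 44% = 64% of Basalt, so Hiroshi controls Basalt.
Hiroshi holds 100% of Ironvale, so Hiroshi controls Ironvale.
In Juniper, Hiroshi's side holds only 5% + 25% = 30%, not > 50%.
So before the transaction, Hiroshi does not control Juniper.
After the purchase, Hiroshi holds 6% of Ardent directly.
Hiroshi's side now holds 6% of Ardent, not > 50%, so Hiroshi still does not control Ardent.
After the transaction, Hiroshi's side holds 5% + 25% = 30% of Juniper, not > 50%, so Hiroshi still does not control Juniper.
No new person acquires control, so the clause is not triggered.

No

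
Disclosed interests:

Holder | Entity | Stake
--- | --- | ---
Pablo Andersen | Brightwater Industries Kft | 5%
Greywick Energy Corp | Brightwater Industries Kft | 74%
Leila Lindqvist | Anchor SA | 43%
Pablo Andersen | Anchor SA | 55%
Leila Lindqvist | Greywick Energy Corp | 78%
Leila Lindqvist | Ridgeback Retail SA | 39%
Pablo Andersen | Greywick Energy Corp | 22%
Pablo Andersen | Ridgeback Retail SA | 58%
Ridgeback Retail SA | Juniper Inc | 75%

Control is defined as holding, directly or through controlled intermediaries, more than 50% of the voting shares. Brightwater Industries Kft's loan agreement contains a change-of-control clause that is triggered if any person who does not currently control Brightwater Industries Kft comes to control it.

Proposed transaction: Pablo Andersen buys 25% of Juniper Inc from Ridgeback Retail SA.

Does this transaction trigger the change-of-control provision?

No

The purchase adds only to Pablo's holdings (Ridgeback's stake shrinks), so Pablo is the only person who could newly come to control Brightwater.
Pablo holds 55% of Anchor, so Pablo controls Anchor.
Pablo holds 58% of Ridgeback, so Pablo controls Ridgeback.
Ridgeback holds 75% of Juniper, so Pablo controls Juniper.
In Brightwater, Pablo's side holds only 5%, not > 50%.
So before the transaction, Pablo does not control Brightwater.
After the purchase, Pablo holds 25% of Juniper directly, and Ridgeback's stake falls to 50%.
Ridgeback and Pablo together hold 50% + 25% = 75% of Juniper, so Pablo controls Juniper.
After the transaction, Pablo's side holds 5% of Brightwater, not > 50%, so Pablo still does not control Brightwater.
No new person acquires control, so the clause is not triggered.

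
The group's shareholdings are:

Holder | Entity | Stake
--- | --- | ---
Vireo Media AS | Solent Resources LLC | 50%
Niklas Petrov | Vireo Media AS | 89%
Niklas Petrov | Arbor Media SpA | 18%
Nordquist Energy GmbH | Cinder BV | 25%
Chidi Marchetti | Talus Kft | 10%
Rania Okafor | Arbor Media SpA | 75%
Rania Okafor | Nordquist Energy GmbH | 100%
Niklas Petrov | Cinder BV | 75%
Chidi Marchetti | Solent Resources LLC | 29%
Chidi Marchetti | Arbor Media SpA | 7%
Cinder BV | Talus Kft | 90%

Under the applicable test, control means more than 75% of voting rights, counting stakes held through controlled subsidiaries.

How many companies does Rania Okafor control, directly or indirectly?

Rania holds 100% of Nordquist, so Rania controls Nordquist.
No other company's threshold is met.
Rania controls 1 company.

1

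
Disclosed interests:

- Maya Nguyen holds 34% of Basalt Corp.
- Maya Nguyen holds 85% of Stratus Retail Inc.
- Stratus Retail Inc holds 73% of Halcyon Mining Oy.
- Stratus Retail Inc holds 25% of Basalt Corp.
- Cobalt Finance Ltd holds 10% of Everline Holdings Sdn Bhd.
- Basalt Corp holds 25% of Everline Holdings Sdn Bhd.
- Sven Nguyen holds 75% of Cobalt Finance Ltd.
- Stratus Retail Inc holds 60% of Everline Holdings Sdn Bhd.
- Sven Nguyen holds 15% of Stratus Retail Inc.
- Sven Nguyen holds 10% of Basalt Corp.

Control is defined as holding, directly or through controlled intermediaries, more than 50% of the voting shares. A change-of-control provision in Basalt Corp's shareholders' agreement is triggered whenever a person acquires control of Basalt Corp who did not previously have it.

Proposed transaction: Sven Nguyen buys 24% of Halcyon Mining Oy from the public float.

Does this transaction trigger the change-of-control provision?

The purchase changes only Sven's holdings, so Sven is the only person who could newly come to control Basalt.
Sven holds 75% of Cobalt, so Sven controls Cobalt.
In Basalt, Sven's side holds only 10%, not > 50%.
So before the transaction, Sven does not control Basalt.
After the purchase, Sven holds 24% of Halcyon directly.
Sven's side now holds 24% of Halcyon, not > 50%, so Sven still does not control Halcyon.
After the transaction, Sven's side holds 10% of Basalt, not > 50%, so Sven still does not control Basalt.
No new person acquires control, so the clause is not triggered.

No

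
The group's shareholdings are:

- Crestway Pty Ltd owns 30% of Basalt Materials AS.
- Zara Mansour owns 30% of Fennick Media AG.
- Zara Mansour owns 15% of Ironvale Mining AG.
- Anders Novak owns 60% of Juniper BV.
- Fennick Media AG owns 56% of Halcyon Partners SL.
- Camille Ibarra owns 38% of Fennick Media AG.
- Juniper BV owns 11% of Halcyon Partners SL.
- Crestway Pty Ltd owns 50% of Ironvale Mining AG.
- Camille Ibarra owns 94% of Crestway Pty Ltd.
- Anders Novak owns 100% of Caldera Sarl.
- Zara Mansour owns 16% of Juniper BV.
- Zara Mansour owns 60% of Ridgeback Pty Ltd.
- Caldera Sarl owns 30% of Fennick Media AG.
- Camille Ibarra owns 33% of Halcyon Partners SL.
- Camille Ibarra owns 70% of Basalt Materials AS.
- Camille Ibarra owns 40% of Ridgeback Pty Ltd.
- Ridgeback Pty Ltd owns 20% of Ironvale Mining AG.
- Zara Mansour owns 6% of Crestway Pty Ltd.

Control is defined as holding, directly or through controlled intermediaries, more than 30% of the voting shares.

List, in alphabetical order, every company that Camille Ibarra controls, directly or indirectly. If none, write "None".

Camille holds 40% of Ridgeback, so Camille controls Ridgeback.
Camille holds 94% of Crestway, so Camille controls Crestway.
Crestway and Ridgeback together hold 50% + 20% = 70% of Ironvale, so Camille controls Ironvale.
Camille holds 38% of Fennick, so Camille controls Fennick.
Camille and Fennick together hold 33% + 56% = 89% of Halcyon, so Camille controls Halcyon.
Crestway and Camille together hold 30% + 70% = 100% of Basalt, so Camille controls Basalt.
No other company's threshold is met.

Basalt Materials AS, Crestway Pty Ltd, Fennick Media AG, Halcyon Partners SL, Ironvale Mining AG, Ridgeback Pty Ltd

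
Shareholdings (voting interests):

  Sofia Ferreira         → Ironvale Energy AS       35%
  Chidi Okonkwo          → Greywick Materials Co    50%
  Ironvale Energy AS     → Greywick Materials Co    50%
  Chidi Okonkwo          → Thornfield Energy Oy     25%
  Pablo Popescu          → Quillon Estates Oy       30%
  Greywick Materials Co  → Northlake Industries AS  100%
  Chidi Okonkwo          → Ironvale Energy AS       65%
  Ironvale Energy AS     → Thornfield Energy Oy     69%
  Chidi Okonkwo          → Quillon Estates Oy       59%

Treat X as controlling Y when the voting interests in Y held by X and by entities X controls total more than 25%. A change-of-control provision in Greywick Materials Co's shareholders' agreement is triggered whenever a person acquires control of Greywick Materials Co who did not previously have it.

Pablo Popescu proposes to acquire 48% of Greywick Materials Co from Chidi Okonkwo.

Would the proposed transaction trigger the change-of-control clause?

The purchase adds only to Pablo's holdings (Chidi's stake shrinks), so Pablo is the only person who could newly come to control Greywick.
Pablo holds 30% of Quillon, so Pablo controls Quillon.
Neither Pablo nor any entity Pablo controls holds any voting interest in Greywick.
So before the transaction, Pablo does not control Greywick.
After the purchase, Pablo holds 48% of Greywick directly, and Chidi's stake falls to 2%.
Pablo holds 48% of Greywick, so Pablo controls Greywick.
Pablo did not control Greywick before and does after, so the clause is triggered.

Yes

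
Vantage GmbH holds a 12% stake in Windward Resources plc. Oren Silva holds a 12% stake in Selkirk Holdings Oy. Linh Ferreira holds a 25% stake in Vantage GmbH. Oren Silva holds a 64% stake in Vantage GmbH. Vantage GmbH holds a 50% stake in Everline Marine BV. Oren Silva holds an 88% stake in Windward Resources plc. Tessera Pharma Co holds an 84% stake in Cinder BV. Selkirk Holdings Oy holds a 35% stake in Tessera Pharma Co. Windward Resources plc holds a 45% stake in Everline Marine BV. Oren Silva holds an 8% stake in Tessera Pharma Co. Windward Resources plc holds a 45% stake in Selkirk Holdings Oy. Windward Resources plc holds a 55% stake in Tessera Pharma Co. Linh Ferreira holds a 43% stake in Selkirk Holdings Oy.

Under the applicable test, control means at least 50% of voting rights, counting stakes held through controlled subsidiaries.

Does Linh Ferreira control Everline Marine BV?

No

Linh's largest direct stake is 43% in Selkirk, which does not meet the threshold, so Linh controls no company.
Neither Linh nor any entity Linh controls holds any voting interest in Everline.
So Linh does not control Everline.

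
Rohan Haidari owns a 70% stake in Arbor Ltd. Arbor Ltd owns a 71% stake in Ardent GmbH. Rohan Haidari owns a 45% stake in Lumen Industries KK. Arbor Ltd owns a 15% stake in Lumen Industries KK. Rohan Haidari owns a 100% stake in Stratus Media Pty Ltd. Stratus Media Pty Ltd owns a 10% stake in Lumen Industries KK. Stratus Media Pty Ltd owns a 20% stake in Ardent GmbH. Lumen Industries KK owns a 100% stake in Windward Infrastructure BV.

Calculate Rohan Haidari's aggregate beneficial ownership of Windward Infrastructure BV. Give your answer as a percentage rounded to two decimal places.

Rohan reaches Windward along 3 paths.
Via Stratus → Lumen: 100% × 10% × 100% = 10%.
Via Lumen: 45% × 100% = 45%.
Via Arbor → Lumen: 70% × 15% × 100% = 10.5%.
Total: 10% + 45% + 10.5% = 65.5%.
Rounded: 65.50%.

65.50%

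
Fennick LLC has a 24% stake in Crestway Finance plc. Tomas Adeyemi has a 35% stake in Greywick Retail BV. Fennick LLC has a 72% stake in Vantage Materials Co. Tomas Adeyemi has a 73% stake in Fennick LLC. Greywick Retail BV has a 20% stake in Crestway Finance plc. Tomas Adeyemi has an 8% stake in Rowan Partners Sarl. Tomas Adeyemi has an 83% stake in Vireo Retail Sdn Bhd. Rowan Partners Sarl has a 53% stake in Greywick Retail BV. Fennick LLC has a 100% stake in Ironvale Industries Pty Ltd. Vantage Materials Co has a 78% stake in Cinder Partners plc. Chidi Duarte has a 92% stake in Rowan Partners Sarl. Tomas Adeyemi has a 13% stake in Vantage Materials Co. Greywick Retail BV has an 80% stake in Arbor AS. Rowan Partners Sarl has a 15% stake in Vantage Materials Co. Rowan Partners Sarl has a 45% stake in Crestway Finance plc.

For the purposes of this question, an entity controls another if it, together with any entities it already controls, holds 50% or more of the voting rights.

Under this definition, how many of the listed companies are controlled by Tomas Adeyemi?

5

Tomas holds 73% of Fennick, so Tomas controls Fennick.
Fennick and Tomas together hold 72% + 13% = 85% of Vantage, so Tomas controls Vantage.
Tomas holds 83% of Vireo, so Tomas controls Vireo.
Fennick holds 100% of Ironvale, so Tomas controls Ironvale.
Vantage holds 78% of Cinder, so Tomas controls Cinder.
No other company's threshold is met.
Tomas controls 5 companies.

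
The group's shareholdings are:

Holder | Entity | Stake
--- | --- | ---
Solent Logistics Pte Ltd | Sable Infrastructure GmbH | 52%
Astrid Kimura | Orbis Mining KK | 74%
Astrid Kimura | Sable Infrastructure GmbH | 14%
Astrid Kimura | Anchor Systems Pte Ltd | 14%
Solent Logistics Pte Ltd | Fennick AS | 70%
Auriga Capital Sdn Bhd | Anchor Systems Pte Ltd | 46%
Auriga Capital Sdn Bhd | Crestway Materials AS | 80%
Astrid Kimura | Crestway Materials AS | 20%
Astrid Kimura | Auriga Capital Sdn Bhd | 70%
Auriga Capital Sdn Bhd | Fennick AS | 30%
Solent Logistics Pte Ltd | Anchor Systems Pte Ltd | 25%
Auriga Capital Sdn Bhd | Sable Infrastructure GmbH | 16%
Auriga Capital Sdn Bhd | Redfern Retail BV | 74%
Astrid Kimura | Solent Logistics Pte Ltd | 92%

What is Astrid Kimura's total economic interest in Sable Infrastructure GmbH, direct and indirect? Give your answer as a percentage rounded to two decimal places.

73.04%

Astrid reaches Sable along 3 paths.
Via Auriga: 70% × 16% = 11.2%.
Direct stake: 14% = 14%.
Via Solent: 92% × 52% = 47.84%.
Total: 11.2% + 14% + 47.84% = 73.04%.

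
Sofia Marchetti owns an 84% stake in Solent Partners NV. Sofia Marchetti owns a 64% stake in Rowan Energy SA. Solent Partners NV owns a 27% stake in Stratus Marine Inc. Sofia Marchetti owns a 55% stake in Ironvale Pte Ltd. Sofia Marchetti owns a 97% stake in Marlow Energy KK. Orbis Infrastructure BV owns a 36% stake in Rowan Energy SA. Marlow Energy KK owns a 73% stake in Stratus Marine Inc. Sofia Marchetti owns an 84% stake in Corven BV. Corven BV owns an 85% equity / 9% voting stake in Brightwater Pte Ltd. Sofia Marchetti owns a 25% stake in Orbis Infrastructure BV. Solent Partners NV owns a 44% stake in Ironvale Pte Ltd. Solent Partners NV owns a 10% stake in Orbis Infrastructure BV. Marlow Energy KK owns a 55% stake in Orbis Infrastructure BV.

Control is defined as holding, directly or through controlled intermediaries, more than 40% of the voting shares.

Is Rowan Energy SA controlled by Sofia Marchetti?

Sofia holds 97% of Marlow, so Sofia controls Marlow.
Sofia holds 84% of Solent, so Sofia controls Solent.
Marlow and Solent and Sofia together hold 55% + 10% + 25% = 90% of Orbis, so Sofia controls Orbis.
Sofia and Orbis together hold 64% + 36% = 100% of Rowan, so Sofia controls Rowan.

Yes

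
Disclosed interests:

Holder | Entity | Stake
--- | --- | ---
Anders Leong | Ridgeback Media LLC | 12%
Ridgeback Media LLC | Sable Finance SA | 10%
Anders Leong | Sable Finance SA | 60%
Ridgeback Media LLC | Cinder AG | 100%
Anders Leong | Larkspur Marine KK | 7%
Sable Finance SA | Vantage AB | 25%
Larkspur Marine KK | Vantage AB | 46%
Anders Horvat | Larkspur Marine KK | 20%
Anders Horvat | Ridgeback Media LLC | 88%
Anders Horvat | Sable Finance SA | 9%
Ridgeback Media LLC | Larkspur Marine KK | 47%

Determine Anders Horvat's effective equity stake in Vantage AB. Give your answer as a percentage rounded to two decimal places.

32.68%

Anders Horvat reaches Vantage along 4 paths.
Via Ridgeback → Sable: 88% × 10% × 25% = 2.2%.
Via Sable: 9% × 25% = 2.25%.
Via Larkspur: 20% × 46% = 9.2%.
Via Ridgeback → Larkspur: 88% × 47% × 46% = 19.0256%.
Total: 2.2% + 2.25% + 9.2% + 19.0256% = 32.6756%.
Rounded: 32.68%.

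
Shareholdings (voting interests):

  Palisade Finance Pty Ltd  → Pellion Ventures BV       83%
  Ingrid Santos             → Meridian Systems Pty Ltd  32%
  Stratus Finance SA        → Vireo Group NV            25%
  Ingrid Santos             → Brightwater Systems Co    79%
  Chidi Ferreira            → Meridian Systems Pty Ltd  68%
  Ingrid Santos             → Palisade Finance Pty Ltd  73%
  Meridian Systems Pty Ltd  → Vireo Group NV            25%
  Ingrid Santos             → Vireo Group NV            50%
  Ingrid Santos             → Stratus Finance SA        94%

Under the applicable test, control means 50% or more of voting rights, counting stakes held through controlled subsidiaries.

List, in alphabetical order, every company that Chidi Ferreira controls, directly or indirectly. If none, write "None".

Meridian Systems Pty Ltd

Chidi holds 68% of Meridian, so Chidi controls Meridian.
No other company's threshold is met.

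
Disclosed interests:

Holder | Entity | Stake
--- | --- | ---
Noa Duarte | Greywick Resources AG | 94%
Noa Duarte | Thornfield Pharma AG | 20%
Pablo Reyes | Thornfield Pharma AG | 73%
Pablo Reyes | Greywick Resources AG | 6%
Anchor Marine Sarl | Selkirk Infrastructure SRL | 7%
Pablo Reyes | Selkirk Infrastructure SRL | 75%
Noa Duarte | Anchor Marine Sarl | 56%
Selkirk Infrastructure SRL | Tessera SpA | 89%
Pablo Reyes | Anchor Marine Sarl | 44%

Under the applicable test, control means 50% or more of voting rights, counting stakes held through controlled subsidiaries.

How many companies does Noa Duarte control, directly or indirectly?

2

Noa holds 56% of Anchor, so Noa controls Anchor.
Noa holds 94% of Greywick, so Noa controls Greywick.
No other company's threshold is met.
Noa controls 2 companies.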